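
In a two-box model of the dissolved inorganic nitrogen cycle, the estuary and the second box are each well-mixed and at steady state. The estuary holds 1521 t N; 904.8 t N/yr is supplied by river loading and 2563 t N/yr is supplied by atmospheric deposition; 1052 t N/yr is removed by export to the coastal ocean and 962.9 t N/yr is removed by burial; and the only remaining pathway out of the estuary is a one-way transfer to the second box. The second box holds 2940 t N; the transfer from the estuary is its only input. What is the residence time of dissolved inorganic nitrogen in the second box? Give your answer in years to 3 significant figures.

2.02 yr

Balance the estuary: ΣF_in = 904.8 + 2563 = 3467.8 t N/yr.
Transfer to the second box = ΣF_in − (1052 + 962.9) = 1452.9 t N/yr.
At steady state the output of the second box equals its input, 1452.9 t N/yr.
τ = M / F = 2940 / 1452.9 = 2.024 yr.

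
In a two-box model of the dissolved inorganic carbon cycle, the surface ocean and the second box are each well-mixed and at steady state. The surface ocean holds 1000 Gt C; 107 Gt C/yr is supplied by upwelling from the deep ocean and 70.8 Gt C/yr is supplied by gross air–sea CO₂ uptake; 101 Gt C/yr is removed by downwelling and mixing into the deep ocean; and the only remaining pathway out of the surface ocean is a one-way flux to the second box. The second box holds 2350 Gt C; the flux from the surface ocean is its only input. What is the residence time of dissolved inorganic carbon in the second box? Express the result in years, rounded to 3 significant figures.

Balance the surface ocean: ΣF_in = 107 + 70.8 = 177.80 Gt C/yr.
Flux to the second box = ΣF_in − (101) = 76.800 Gt C/yr.
At steady state the output of the second box equals its input, 76.800 Gt C/yr.
τ = M / F = 2350 / 76.800 = 30.60 yr.

30.6 yr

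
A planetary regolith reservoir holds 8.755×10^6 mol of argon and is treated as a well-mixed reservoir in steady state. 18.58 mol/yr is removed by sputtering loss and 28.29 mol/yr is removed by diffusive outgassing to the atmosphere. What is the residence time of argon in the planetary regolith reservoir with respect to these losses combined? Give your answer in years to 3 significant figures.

Total removal = 18.58 + 28.29 = 46.870 mol/yr.
τ = M / ΣF_out = 8.755×10^6 / 46.870 = 186800 yr.

187000 yr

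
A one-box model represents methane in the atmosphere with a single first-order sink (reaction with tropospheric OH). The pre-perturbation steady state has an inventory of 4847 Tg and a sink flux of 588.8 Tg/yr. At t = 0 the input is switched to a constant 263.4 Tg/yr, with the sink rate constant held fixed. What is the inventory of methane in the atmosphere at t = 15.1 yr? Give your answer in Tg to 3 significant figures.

2600 Tg

τ = M₀/F₀ = 4847/588.8 = 8.232 yr; rate constant k = 1/τ.
New steady state M_∞ = F₁/k = F₁·τ = 263.4 × 8.232 = 2168.3 Tg.
M(t) = M_∞ + (M₀ − M_∞)·e^(−t/τ); t/τ = 15.1/8.232 = 1.834, so e^(−t/τ) = 0.1597.
M(t) = 2168.3 + 2679 × 0.1597 = 2596.2 Tg.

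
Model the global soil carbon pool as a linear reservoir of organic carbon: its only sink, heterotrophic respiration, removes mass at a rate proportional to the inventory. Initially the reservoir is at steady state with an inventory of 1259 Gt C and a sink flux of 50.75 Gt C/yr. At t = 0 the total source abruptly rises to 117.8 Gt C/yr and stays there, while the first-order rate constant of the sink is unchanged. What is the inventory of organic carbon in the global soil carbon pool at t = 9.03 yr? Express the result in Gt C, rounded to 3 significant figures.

The sink rate constant is k = F₀/M₀ = 50.75/1259 = 0.04031 yr⁻¹.
Solving dM/dt = F₁ − kM with M(0) = M₀ gives M(t) = F₁/k + (M₀ − F₁/k)·e^(−kt).
F₁/k = 117.8/0.04031 = 2922.4 Gt C; kt = 0.04031 × 9.03 = 0.3640, e^(−kt) = 0.6949.
M(9.03) = 2922.4 + (1259 − 2922.4) × 0.6949 = 2922.4 − 1156 = 1766.5 Gt C.

1770 Gt C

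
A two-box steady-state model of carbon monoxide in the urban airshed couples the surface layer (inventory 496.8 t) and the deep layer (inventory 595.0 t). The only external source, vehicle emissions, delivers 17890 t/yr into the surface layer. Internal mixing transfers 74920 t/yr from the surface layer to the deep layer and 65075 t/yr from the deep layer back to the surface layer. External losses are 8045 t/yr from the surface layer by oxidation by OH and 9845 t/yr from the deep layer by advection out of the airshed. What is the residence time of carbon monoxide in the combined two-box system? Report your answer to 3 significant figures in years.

0.0610 yr

Treat the two boxes together as one reservoir: the mixing fluxes between them are internal recycling, so τ = ΣM / Σ(external losses).
M_total = 496.8 + 595.0 = 1091.8 t.
ΣF_external_out = 8045 + 9845 = 17890 t/yr.
τ = M_total / ΣF_ext = 1091.8 / 17890 = 0.06103 yr.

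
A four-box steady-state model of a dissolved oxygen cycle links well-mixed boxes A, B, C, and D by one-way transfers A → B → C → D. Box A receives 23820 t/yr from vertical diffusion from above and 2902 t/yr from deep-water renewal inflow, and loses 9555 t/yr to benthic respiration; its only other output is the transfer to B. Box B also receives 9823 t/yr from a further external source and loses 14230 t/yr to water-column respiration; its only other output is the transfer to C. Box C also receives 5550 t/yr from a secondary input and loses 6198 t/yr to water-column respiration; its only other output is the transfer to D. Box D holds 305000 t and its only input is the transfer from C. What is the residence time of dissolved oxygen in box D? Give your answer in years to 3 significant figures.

Box A: F(A→B) = (23820 + 2902) − 9555 = 17167 t/yr.
Box B: F(B→C) = (17167 + 9823) − 14230 = 12760 t/yr.
Box C: F(C→D) = (12760 + 5550) − 6198 = 12112 t/yr.
Box D throughput = its input = 12112 t/yr; τ = 305000 / 12112 = 25.18 yr.

25.2 yr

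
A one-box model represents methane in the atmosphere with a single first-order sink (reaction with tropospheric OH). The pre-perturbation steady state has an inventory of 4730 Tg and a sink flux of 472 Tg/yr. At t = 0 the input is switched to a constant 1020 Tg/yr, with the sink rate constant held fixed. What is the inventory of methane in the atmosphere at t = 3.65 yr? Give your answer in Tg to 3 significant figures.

The sink rate constant is k = F₀/M₀ = 472/4730 = 0.09979 yr⁻¹.
Solving dM/dt = F₁ − kM with M(0) = M₀ gives M(t) = F₁/k + (M₀ − F₁/k)·e^(−kt).
F₁/k = 1020/0.09979 = 10222 Tg; kt = 0.09979 × 3.65 = 0.3642, e^(−kt) = 0.6947.
M(3.65) = 10222 + (4730 − 10222) × 0.6947 = 10222 − 3815 = 6406.4 Tg.

6410 Tg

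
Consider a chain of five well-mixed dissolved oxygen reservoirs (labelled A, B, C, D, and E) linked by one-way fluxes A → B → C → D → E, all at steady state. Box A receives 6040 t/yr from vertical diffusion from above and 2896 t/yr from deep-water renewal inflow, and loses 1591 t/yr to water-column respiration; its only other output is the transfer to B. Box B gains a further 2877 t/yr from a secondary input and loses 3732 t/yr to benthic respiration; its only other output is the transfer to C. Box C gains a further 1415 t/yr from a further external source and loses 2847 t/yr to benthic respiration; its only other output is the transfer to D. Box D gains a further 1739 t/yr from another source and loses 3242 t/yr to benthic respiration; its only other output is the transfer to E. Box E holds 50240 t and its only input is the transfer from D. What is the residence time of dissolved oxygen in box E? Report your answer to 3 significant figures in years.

Box A: F(A→B) = (6040 + 2896) − 1591 = 7345.0 t/yr.
Box B: F(B→C) = (7345.0 + 2877) − 3732 = 6490.0 t/yr.
Box C: F(C→D) = (6490.0 + 1415) − 2847 = 5058.0 t/yr.
Box D: F(D→E) = (5058.0 + 1739) − 3242 = 3555.0 t/yr.
Box E throughput = its input = 3555.0 t/yr; τ = 50240 / 3555.0 = 14.13 yr.

14.1 yr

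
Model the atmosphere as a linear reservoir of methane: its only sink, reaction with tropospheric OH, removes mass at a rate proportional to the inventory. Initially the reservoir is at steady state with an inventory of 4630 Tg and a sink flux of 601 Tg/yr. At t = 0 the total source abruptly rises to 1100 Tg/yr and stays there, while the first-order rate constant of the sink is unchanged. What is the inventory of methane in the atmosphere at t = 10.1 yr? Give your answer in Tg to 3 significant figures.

The sink rate constant is k = F₀/M₀ = 601/4630 = 0.1298 yr⁻¹.
Solving dM/dt = F₁ − kM with M(0) = M₀ gives M(t) = F₁/k + (M₀ − F₁/k)·e^(−kt).
F₁/k = 1100/0.1298 = 8474.2 Tg; kt = 0.1298 × 10.1 = 1.311, e^(−kt) = 0.2695.
M(10.1) = 8474.2 + (4630 − 8474.2) × 0.2695 = 8474.2 − 1036 = 7438.0 Tg.

7440 Tg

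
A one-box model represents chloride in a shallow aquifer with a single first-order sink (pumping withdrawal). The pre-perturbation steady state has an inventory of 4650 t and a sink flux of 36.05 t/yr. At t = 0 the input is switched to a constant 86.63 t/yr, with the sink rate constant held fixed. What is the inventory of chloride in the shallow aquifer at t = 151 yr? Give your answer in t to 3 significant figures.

9150 t

The sink rate constant is k = F₀/M₀ = 36.05/4650 = 0.007753 yr⁻¹.
Solving dM/dt = F₁ − kM with M(0) = M₀ gives M(t) = F₁/k + (M₀ − F₁/k)·e^(−kt).
F₁/k = 86.63/0.007753 = 11174 t; kt = 0.007753 × 151 = 1.171, e^(−kt) = 0.3102.
M(151) = 11174 + (4650 − 11174) × 0.3102 = 11174 − 2024 = 9150.6 t.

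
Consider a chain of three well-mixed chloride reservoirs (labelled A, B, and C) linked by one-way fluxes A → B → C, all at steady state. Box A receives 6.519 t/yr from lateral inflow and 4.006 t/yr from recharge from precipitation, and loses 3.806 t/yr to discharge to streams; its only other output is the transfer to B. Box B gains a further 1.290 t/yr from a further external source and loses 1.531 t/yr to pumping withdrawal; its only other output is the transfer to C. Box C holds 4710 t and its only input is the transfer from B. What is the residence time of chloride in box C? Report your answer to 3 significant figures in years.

727 yr

Box A: F(A→B) = (6.519 + 4.006) − 3.806 = 6.7190 t/yr.
Box B: F(B→C) = (6.7190 + 1.290) − 1.531 = 6.4780 t/yr.
Box C throughput = its input = 6.4780 t/yr; τ = 4710 / 6.4780 = 727.1 yr.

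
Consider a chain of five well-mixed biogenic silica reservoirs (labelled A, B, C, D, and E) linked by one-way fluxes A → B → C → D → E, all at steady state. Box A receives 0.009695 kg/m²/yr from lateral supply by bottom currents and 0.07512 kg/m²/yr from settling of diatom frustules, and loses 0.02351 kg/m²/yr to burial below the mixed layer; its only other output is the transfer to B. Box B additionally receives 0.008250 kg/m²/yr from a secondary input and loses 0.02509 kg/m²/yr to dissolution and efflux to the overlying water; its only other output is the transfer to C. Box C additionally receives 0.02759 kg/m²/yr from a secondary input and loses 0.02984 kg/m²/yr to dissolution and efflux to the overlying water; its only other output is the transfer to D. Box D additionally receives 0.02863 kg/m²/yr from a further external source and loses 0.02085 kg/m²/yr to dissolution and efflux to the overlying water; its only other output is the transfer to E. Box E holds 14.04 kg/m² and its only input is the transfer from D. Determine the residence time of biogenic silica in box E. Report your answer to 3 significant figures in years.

Box A: F(A→B) = (0.009695 + 0.07512) − 0.02351 = 0.061305 kg/m²/yr.
Box B: F(B→C) = (0.061305 + 0.008250) − 0.02509 = 0.044465 kg/m²/yr.
Box C: F(C→D) = (0.044465 + 0.02759) − 0.02984 = 0.042215 kg/m²/yr.
Box D: F(D→E) = (0.042215 + 0.02863) − 0.02085 = 0.049995 kg/m²/yr.
Box E throughput = its input = 0.049995 kg/m²/yr; τ = 14.04 / 0.049995 = 280.8 yr.

281 yr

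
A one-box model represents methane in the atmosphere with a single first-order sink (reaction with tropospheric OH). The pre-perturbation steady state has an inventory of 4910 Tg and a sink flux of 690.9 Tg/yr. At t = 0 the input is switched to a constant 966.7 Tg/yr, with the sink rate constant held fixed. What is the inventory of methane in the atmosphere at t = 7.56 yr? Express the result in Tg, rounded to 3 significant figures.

6190 Tg

Residence time τ = M₀/F₀ = 7.107 yr. The eventual steady state is M_∞ = M₀·(F₁/F₀) = 4910 × 966.7/690.9 = 6870.0 Tg.
The anomaly ΔM(t) = M(t) − M_∞ decays as ΔM₀·e^(−t/τ) with ΔM₀ = 4910 − 6870.0 = −1960 Tg.
At t = 7.56 yr, e^(−t/τ) = e^(−1.064) = 0.3451, so ΔM = −676.5 Tg and M = 6870.0 − 676.5 = 6193.5 Tg.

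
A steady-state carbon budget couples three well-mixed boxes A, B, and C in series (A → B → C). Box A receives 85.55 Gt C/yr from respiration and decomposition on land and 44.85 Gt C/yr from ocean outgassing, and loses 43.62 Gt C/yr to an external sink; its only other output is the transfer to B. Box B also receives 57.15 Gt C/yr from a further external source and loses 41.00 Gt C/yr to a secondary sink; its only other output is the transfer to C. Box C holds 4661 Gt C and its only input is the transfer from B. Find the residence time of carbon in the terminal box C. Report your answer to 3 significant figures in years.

Box A: F(A→B) = (85.55 + 44.85) − 43.62 = 86.780 Gt C/yr.
Box B: F(B→C) = (86.780 + 57.15) − 41.00 = 102.93 Gt C/yr.
Box C throughput = its input = 102.93 Gt C/yr; τ = 4661 / 102.93 = 45.28 yr.

45.3 yr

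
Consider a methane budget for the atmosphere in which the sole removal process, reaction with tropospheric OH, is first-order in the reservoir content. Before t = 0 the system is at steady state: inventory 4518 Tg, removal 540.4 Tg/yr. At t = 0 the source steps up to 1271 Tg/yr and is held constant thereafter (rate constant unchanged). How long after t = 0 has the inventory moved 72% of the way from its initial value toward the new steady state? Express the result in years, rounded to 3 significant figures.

10.6 yr

τ = M₀/F₀ = 4518/540.4 = 8.360 yr.
The remaining gap fraction is e^(−t/τ); 72% covered ⇒ e^(−t/τ) = 0.280.
t = −τ ln(0.280) = 8.360 × 1.273 = 10.64 yr.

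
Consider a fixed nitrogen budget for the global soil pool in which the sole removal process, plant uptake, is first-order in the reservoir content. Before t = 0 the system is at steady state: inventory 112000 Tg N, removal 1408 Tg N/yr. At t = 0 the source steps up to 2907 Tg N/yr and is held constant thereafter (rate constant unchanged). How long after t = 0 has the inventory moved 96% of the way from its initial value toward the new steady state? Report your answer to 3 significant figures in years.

256 yr

τ = M₀/F₀ = 112000/1408 = 79.55 yr.
The remaining gap fraction is e^(−t/τ); 96% covered ⇒ e^(−t/τ) = 0.0400.
t = −τ ln(0.0400) = 79.55 × 3.219 = 256.0 yr.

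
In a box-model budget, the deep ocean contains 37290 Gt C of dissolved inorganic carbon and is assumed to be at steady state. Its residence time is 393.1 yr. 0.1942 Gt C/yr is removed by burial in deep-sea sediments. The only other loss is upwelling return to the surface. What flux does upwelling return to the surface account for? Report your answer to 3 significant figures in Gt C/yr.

94.7 Gt C/yr

Total removal F = M/τ = 37290 / 393.1 = 94.86 Gt C/yr.
Upwelling return to the surface = F − (0.1942) = 94.86 − 0.1942 = 94.67 Gt C/yr.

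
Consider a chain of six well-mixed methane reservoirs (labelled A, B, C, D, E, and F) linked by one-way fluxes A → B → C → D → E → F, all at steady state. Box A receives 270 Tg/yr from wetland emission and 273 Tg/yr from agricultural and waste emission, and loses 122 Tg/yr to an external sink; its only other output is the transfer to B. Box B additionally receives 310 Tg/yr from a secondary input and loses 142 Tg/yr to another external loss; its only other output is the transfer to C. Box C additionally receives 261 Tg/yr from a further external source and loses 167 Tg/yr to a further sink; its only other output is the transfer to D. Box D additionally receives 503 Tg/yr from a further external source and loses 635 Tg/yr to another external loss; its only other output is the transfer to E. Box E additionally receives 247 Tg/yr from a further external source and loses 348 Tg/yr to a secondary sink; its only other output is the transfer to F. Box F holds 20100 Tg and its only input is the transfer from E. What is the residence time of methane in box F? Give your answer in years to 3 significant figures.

Box A: F(A→B) = (270 + 273) − 122 = 421.00 Tg/yr.
Box B: F(B→C) = (421.00 + 310) − 142 = 589.00 Tg/yr.
Box C: F(C→D) = (589.00 + 261) − 167 = 683.00 Tg/yr.
Box D: F(D→E) = (683.00 + 503) − 635 = 551.00 Tg/yr.
Box E: F(E→F) = (551.00 + 247) − 348 = 450.00 Tg/yr.
Box F throughput = its input = 450.00 Tg/yr; τ = 20100 / 450.00 = 44.67 yr.

44.7 yr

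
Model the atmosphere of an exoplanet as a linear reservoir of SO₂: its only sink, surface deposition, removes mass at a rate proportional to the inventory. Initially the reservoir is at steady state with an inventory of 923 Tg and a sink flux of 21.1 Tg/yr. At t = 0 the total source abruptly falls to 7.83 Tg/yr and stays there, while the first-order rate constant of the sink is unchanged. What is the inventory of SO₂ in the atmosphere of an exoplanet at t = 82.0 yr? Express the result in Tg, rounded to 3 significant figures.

432 Tg

τ = M₀/F₀ = 923/21.1 = 43.74 yr; rate constant k = 1/τ.
New steady state M_∞ = F₁/k = F₁·τ = 7.83 × 43.74 = 342.52 Tg.
M(t) = M_∞ + (M₀ − M_∞)·e^(−t/τ); t/τ = 82.0/43.74 = 1.875, so e^(−t/τ) = 0.1534.
M(t) = 342.52 + 580.5 × 0.1534 = 431.58 Tg.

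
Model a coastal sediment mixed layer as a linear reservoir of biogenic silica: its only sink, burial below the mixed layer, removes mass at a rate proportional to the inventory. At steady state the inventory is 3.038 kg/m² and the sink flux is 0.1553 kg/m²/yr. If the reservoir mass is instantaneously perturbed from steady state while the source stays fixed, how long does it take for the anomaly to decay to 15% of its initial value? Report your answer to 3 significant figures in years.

For a linear reservoir the anomaly decays as exp(−t/τ) with τ = M/F = 3.038/0.1553 = 19.56 yr.
exp(−t/τ) = 0.15 ⇒ t = −τ ln(0.15) = 19.56 × 1.897 = 37.11 yr.

37.1 yr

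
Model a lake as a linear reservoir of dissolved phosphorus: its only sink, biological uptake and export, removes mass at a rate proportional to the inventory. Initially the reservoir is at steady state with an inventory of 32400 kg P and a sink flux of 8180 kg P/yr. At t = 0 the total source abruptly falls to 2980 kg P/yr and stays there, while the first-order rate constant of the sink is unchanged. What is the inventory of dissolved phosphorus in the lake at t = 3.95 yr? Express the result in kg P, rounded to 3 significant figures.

τ = M₀/F₀ = 32400/8180 = 3.961 yr; rate constant k = 1/τ.
New steady state M_∞ = F₁/k = F₁·τ = 2980 × 3.961 = 11803 kg P.
M(t) = M_∞ + (M₀ − M_∞)·e^(−t/τ); t/τ = 3.95/3.961 = 0.9973, so e^(−t/τ) = 0.3689.
M(t) = 11803 + 20600 × 0.3689 = 19401 kg P.

19400 kg P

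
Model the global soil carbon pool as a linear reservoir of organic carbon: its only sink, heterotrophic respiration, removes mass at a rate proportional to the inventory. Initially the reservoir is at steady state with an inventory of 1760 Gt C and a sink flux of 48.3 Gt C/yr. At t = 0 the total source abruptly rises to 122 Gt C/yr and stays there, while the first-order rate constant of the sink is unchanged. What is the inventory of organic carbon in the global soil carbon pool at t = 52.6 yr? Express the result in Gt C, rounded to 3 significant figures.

τ = M₀/F₀ = 1760/48.3 = 36.44 yr; rate constant k = 1/τ.
New steady state M_∞ = F₁/k = F₁·τ = 122 × 36.44 = 4445.5 Gt C.
M(t) = M_∞ + (M₀ − M_∞)·e^(−t/τ); t/τ = 52.6/36.44 = 1.444, so e^(−t/τ) = 0.2361.
M(t) = 4445.5 − 2686 × 0.2361 = 3811.5 Gt C.

3810 Gt C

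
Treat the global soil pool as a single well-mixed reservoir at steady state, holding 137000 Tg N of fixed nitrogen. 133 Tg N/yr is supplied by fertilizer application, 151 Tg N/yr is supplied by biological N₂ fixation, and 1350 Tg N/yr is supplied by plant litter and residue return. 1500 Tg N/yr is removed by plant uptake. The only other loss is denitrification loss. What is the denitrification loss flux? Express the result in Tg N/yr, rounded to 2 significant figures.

130 Tg N/yr

At steady state ΣF_in = ΣF_out.
ΣF_in = 133 + 151 + 1350 = 1634.0 Tg N/yr.
Denitrification loss flux = ΣF_in − (1500) = 1634.0 − 1500 = 134.0 Tg N/yr.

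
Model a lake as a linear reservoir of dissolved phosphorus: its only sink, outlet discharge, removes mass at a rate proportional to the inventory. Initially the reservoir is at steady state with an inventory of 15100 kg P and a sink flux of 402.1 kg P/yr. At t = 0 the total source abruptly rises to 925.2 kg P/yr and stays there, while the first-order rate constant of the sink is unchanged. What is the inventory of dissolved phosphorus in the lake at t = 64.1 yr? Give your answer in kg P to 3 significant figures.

The sink rate constant is k = F₀/M₀ = 402.1/15100 = 0.02663 yr⁻¹.
Solving dM/dt = F₁ − kM with M(0) = M₀ gives M(t) = F₁/k + (M₀ − F₁/k)·e^(−kt).
F₁/k = 925.2/0.02663 = 34744 kg P; kt = 0.02663 × 64.1 = 1.707, e^(−kt) = 0.1814.
M(64.1) = 34744 + (15100 − 34744) × 0.1814 = 34744 − 3564 = 31180 kg P.

31200 kg P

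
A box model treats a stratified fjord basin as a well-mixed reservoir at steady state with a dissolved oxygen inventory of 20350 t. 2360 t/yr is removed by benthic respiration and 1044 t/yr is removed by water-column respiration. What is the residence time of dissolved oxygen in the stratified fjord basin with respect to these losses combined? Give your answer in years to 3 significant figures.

Total removal = 2360 + 1044 = 3404.0 t/yr.
τ = M / ΣF_out = 20350 / 3404.0 = 5.978 yr.

5.98 yr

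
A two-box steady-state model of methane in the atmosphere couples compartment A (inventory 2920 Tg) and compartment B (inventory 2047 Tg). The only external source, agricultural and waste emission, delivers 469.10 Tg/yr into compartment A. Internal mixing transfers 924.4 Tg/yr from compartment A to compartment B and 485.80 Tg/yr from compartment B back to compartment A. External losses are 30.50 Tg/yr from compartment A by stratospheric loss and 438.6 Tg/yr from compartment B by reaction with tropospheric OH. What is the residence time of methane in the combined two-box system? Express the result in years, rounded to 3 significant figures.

For the system as a whole, the A↔B exchange is internal and contributes nothing to the throughput; only the external sinks remove mass.
M_total = 2920 + 2047 = 4967.0 Tg.
ΣF_external_out = 30.50 + 438.6 = 469.10 Tg/yr.
τ = M_total / ΣF_ext = 4967.0 / 469.10 = 10.59 yr.

10.6 yr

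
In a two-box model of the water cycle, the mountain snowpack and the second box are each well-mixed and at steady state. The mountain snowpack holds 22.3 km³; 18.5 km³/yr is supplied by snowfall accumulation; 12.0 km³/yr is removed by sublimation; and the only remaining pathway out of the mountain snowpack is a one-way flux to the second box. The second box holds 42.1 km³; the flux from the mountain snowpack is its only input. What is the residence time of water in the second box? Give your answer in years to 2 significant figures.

Balance the mountain snowpack: ΣF_in = 18.500 km³/yr.
Flux to the second box = ΣF_in − (12.0) = 6.5000 km³/yr.
At steady state the output of the second box equals its input, 6.5000 km³/yr.
τ = M / F = 42.1 / 6.5000 = 6.477 yr.

6.5 yr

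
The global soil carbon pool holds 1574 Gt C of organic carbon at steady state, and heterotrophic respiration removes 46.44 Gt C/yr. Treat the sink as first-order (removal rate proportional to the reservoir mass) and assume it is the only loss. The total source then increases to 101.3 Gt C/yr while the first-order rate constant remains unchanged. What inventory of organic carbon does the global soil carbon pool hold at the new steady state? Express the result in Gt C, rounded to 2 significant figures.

3400 Gt C

Rate constant k = F/M = 46.44 / 1574 = 0.02950 yr⁻¹.
At the new steady state, source = k·M_new ⇒ M_new = 101.3 / 0.02950 = 3433 Gt C.
(Equivalently M_new = M × F_new/F_old = 1574 × 101.3/46.44.)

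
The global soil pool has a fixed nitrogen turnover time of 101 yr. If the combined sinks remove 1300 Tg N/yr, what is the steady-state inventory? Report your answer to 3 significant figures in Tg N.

131000 Tg N

τ = M/F ⇒ M = τ × F = 101 × 1300 = 131300 Tg N.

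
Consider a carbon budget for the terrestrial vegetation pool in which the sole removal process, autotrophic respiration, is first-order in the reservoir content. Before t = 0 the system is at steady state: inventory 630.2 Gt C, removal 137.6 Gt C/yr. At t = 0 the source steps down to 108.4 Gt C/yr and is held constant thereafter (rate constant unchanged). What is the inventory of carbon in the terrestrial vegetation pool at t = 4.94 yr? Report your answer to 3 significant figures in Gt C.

542 Gt C

τ = M₀/F₀ = 630.2/137.6 = 4.580 yr; rate constant k = 1/τ.
New steady state M_∞ = F₁/k = F₁·τ = 108.4 × 4.580 = 496.47 Gt C.
M(t) = M_∞ + (M₀ − M_∞)·e^(−t/τ); t/τ = 4.94/4.580 = 1.079, so e^(−t/τ) = 0.3401.
M(t) = 496.47 + 133.7 × 0.3401 = 541.94 Gt C.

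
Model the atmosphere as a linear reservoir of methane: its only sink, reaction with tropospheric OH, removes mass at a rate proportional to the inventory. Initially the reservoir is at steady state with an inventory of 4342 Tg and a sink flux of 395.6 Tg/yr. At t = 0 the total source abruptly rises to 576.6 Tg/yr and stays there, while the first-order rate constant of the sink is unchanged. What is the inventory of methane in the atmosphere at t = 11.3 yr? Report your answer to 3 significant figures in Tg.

Residence time τ = M₀/F₀ = 10.98 yr. The eventual steady state is M_∞ = M₀·(F₁/F₀) = 4342 × 576.6/395.6 = 6328.6 Tg.
The anomaly ΔM(t) = M(t) − M_∞ decays as ΔM₀·e^(−t/τ) with ΔM₀ = 4342 − 6328.6 = −1987 Tg.
At t = 11.3 yr, e^(−t/τ) = e^(−1.030) = 0.3572, so ΔM = −709.6 Tg and M = 6328.6 − 709.6 = 5619.1 Tg.

5620 Tg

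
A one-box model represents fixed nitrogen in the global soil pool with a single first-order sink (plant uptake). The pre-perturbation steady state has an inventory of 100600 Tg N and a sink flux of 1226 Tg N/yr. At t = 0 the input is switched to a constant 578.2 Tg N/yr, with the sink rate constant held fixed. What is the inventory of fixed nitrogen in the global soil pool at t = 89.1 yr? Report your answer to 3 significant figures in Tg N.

65400 Tg N

The sink rate constant is k = F₀/M₀ = 1226/100600 = 0.01219 yr⁻¹.
Solving dM/dt = F₁ − kM with M(0) = M₀ gives M(t) = F₁/k + (M₀ − F₁/k)·e^(−kt).
F₁/k = 578.2/0.01219 = 47444 Tg N; kt = 0.01219 × 89.1 = 1.086, e^(−kt) = 0.3376.
M(89.1) = 47444 + (100600 − 47444) × 0.3376 = 47444 + 17950 = 65391 Tg N.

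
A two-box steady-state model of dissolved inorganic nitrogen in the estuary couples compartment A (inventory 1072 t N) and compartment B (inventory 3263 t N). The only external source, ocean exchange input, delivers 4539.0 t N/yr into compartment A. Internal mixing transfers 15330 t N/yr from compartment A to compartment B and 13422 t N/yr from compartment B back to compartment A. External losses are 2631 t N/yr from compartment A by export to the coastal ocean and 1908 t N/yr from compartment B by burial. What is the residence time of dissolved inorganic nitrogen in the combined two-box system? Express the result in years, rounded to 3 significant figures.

For the system as a whole, the A↔B exchange is internal and contributes nothing to the throughput; only the external sinks remove mass.
M_total = 1072 + 3263 = 4335.0 t N.
ΣF_external_out = 2631 + 1908 = 4539.0 t N/yr.
τ = M_total / ΣF_ext = 4335.0 / 4539.0 = 0.9551 yr.

0.955 yr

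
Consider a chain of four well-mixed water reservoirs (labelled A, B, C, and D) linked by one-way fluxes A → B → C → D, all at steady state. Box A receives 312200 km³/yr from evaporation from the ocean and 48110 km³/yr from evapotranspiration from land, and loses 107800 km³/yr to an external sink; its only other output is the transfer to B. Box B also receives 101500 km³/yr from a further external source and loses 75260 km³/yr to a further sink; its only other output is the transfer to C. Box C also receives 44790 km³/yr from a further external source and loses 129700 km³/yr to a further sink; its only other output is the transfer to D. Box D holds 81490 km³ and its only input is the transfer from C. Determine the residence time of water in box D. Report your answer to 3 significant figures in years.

Box A: F(A→B) = (312200 + 48110) − 107800 = 252510 km³/yr.
Box B: F(B→C) = (252510 + 101500) − 75260 = 278750 km³/yr.
Box C: F(C→D) = (278750 + 44790) − 129700 = 193840 km³/yr.
Box D throughput = its input = 193840 km³/yr; τ = 81490 / 193840 = 0.4204 yr.

0.420 yr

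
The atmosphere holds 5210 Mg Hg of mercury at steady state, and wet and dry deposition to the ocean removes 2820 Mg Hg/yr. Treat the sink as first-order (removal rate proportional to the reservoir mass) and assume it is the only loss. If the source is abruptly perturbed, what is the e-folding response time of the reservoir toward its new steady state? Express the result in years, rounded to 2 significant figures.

For a linear reservoir the response time equals the residence time τ = M/F.
τ = 5210 / 2820 = 1.848 yr.

1.8 yr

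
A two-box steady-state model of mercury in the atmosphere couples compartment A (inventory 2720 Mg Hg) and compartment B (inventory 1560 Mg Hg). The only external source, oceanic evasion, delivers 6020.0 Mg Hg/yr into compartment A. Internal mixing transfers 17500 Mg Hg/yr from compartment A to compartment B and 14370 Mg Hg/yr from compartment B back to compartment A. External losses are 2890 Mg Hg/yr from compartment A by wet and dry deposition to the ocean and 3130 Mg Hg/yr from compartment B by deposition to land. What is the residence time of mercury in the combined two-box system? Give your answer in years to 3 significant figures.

0.711 yr

For the system as a whole, the A↔B exchange is internal and contributes nothing to the throughput; only the external sinks remove mass.
M_total = 2720 + 1560 = 4280.0 Mg Hg.
ΣF_external_out = 2890 + 3130 = 6020.0 Mg Hg/yr.
τ = M_total / ΣF_ext = 4280.0 / 6020.0 = 0.7110 yr.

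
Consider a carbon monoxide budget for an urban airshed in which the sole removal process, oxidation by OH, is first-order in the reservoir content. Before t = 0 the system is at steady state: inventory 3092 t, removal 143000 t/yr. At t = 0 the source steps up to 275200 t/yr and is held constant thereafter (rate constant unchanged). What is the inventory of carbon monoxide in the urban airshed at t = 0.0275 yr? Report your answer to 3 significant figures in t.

Residence time τ = M₀/F₀ = 0.02162 yr. The eventual steady state is M_∞ = M₀·(F₁/F₀) = 3092 × 275200/143000 = 5950.5 t.
The anomaly ΔM(t) = M(t) − M_∞ decays as ΔM₀·e^(−t/τ) with ΔM₀ = 3092 − 5950.5 = −2858 t.
At t = 0.0275 yr, e^(−t/τ) = e^(−1.272) = 0.2803, so ΔM = −801.3 t and M = 5950.5 − 801.3 = 5149.2 t.

5150 t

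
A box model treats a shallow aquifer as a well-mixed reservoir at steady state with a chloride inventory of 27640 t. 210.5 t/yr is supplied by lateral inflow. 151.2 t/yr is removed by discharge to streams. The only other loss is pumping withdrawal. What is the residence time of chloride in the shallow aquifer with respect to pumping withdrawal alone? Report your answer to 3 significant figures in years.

At steady state ΣF_in = ΣF_out.
ΣF_in = 210.50 t/yr.
Pumping withdrawal flux = ΣF_in − (151.2) = 210.50 − 151.2 = 59.30 t/yr.
τ = M / F = 27640 / 59.30 = 466.1 yr.

466 yr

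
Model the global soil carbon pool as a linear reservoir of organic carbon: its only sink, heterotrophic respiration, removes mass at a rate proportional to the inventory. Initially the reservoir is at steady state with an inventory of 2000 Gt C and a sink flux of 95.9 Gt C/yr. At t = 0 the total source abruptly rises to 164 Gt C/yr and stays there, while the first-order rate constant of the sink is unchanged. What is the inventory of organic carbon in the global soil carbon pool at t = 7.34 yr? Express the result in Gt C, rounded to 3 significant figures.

2420 Gt C

τ = M₀/F₀ = 2000/95.9 = 20.86 yr; rate constant k = 1/τ.
New steady state M_∞ = F₁/k = F₁·τ = 164 × 20.86 = 3420.2 Gt C.
M(t) = M_∞ + (M₀ − M_∞)·e^(−t/τ); t/τ = 7.34/20.86 = 0.3520, so e^(−t/τ) = 0.7033.
M(t) = 3420.2 − 1420 × 0.7033 = 2421.4 Gt C.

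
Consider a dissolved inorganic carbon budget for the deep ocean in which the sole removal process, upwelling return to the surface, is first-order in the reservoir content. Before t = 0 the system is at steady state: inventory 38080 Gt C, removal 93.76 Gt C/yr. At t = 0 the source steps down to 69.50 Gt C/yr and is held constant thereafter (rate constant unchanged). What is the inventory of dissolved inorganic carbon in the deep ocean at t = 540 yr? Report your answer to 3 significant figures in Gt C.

30800 Gt C

Residence time τ = M₀/F₀ = 406.1 yr. The eventual steady state is M_∞ = M₀·(F₁/F₀) = 38080 × 69.50/93.76 = 28227 Gt C.
The anomaly ΔM(t) = M(t) − M_∞ decays as ΔM₀·e^(−t/τ) with ΔM₀ = 38080 − 28227 = 9853 Gt C.
At t = 540 yr, e^(−t/τ) = e^(−1.330) = 0.2646, so ΔM = 2607 Gt C and M = 28227 + 2607 = 30834 Gt C.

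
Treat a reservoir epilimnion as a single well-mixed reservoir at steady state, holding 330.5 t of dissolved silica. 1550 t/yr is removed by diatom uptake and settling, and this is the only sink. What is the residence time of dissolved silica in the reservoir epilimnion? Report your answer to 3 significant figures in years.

0.213 yr

τ = M / F = 330.5 / 1550 = 0.2132 yr.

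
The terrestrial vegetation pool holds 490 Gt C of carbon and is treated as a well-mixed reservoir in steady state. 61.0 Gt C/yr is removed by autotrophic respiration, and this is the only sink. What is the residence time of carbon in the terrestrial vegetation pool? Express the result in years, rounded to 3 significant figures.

τ = M / F = 490 / 61.0 = 8.033 yr.

8.03 yr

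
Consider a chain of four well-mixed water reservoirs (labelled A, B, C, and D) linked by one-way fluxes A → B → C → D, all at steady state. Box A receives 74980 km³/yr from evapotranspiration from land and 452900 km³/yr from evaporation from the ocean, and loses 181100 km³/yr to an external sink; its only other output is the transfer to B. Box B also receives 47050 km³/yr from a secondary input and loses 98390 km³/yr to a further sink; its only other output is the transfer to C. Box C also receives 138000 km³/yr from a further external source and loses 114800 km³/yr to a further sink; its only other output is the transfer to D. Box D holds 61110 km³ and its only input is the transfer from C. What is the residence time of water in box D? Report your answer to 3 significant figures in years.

Box A: F(A→B) = (74980 + 452900) − 181100 = 346780 km³/yr.
Box B: F(B→C) = (346780 + 47050) − 98390 = 295440 km³/yr.
Box C: F(C→D) = (295440 + 138000) − 114800 = 318640 km³/yr.
Box D throughput = its input = 318640 km³/yr; τ = 61110 / 318640 = 0.1918 yr.

0.192 yr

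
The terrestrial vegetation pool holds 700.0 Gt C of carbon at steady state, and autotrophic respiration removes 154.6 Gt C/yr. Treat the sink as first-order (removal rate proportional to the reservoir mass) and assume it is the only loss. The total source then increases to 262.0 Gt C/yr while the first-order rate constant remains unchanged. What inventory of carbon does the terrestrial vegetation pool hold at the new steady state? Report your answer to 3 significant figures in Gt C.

1190 Gt C

Rate constant k = F/M = 154.6 / 700.0 = 0.2209 yr⁻¹.
At the new steady state, source = k·M_new ⇒ M_new = 262.0 / 0.2209 = 1186 Gt C.
(Equivalently M_new = M × F_new/F_old = 700.0 × 262.0/154.6.)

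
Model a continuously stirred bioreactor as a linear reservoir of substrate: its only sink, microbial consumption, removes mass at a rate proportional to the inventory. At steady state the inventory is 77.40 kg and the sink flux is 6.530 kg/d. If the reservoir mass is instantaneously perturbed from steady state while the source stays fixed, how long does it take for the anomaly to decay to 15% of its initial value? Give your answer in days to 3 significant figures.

For a linear reservoir the anomaly decays as exp(−t/τ) with τ = M/F = 77.40/6.530 = 11.85 d.
exp(−t/τ) = 0.15 ⇒ t = −τ ln(0.15) = 11.85 × 1.897 = 22.49 d.

22.5 d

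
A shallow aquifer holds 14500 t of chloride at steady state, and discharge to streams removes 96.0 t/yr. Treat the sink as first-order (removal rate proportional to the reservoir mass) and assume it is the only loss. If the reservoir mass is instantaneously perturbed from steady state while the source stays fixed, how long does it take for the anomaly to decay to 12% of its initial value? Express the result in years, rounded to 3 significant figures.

320 yr

For a linear reservoir the anomaly decays as exp(−t/τ) with τ = M/F = 14500/96.0 = 151.0 yr.
exp(−t/τ) = 0.12 ⇒ t = −τ ln(0.12) = 151.0 × 2.120 = 320.2 yr.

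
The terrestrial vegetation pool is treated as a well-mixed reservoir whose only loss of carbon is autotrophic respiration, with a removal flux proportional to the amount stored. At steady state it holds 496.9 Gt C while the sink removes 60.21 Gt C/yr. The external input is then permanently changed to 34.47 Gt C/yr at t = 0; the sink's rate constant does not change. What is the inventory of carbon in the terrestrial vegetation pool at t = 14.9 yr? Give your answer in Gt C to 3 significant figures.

319 Gt C

Residence time τ = M₀/F₀ = 8.253 yr. The eventual steady state is M_∞ = M₀·(F₁/F₀) = 496.9 × 34.47/60.21 = 284.47 Gt C.
The anomaly ΔM(t) = M(t) − M_∞ decays as ΔM₀·e^(−t/τ) with ΔM₀ = 496.9 − 284.47 = 212.4 Gt C.
At t = 14.9 yr, e^(−t/τ) = e^(−1.805) = 0.1644, so ΔM = 34.92 Gt C and M = 284.47 + 34.92 = 319.40 Gt C.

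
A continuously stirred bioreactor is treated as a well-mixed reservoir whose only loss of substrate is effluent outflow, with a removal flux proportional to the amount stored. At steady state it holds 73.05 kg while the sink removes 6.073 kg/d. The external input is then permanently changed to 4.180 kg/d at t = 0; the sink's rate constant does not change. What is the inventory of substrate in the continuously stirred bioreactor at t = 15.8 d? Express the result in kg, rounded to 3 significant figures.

The sink rate constant is k = F₀/M₀ = 6.073/73.05 = 0.08313 d⁻¹.
Solving dM/dt = F₁ − kM with M(0) = M₀ gives M(t) = F₁/k + (M₀ − F₁/k)·e^(−kt).
F₁/k = 4.180/0.08313 = 50.280 kg; kt = 0.08313 × 15.8 = 1.314, e^(−kt) = 0.2689.
M(15.8) = 50.280 + (73.05 − 50.280) × 0.2689 = 50.280 + 6.122 = 56.402 kg.

56.4 kg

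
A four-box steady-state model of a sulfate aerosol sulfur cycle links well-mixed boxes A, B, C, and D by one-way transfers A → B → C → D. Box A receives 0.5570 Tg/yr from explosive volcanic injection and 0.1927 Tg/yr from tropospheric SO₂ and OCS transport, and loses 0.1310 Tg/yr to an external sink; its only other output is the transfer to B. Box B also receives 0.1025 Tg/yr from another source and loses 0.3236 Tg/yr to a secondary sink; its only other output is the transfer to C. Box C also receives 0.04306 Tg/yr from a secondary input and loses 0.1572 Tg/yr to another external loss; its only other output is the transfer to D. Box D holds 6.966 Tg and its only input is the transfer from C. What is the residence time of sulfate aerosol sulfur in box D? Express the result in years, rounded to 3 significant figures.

24.6 yr

Box A: F(A→B) = (0.5570 + 0.1927) − 0.1310 = 0.61870 Tg/yr.
Box B: F(B→C) = (0.61870 + 0.1025) − 0.3236 = 0.39760 Tg/yr.
Box C: F(C→D) = (0.39760 + 0.04306) − 0.1572 = 0.28346 Tg/yr.
Box D throughput = its input = 0.28346 Tg/yr; τ = 6.966 / 0.28346 = 24.57 yr.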